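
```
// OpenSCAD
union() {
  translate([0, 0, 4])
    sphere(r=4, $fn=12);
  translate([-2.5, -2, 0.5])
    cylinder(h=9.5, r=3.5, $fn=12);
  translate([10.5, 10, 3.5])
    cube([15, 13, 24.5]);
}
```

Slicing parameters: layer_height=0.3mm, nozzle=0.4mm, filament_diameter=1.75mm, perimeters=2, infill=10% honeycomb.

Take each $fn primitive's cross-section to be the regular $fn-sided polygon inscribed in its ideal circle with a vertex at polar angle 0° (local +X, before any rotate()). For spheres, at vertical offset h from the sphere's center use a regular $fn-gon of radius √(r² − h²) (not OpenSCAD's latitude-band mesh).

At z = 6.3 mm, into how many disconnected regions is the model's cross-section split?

At z = 6.3 mm: the r=4 sphere slices to a regular 12-gon of circumradius 3.273 (√(r²−h²) with h=2.3 from center); the r=3.5 cylinder at (-2.5, -2) gives a regular 12-gon of circumradius 3.5 (constant along its height); the cube at (10.5, 10) is present — its section is the full 15×13 rectangle; Merging all regions: the regions partially overlap (shared area 14.05 mm²), so overlapping operands fuse into one piece — 2 connected regions. The result has 2 disconnected regions.

2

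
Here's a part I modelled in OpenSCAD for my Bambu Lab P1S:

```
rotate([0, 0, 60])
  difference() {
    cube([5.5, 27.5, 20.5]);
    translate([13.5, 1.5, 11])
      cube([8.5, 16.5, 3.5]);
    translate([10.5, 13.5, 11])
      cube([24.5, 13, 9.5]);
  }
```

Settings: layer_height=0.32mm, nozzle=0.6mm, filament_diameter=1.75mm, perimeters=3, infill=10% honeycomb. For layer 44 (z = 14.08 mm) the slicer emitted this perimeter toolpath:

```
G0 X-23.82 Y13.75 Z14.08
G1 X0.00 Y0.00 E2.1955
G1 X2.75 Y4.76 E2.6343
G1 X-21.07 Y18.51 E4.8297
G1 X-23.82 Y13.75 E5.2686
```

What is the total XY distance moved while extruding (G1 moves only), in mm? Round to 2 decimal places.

Sum the Euclidean lengths of each G1 segment: total = 66.00 mm.

66.00 mm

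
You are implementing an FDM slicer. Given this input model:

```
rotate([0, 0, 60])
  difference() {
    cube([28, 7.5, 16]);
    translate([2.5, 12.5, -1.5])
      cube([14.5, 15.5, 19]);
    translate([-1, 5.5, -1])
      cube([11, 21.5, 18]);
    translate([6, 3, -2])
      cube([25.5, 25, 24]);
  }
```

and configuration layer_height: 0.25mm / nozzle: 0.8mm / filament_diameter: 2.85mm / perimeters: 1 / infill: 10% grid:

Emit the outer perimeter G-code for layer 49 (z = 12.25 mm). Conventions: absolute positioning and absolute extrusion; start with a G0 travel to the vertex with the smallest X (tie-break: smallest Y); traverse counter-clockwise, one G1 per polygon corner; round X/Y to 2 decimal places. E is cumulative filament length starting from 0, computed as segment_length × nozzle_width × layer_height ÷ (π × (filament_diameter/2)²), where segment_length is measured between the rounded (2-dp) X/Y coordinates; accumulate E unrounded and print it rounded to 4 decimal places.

G0 X-4.76 Y2.75 Z12.25
G1 X0.00 Y0.00 E0.1723
G1 X14.00 Y24.25 E1.0502
G1 X11.40 Y25.75 E1.1443
G1 X0.40 Y6.70 E1.8340
G1 X-1.76 Y7.95 E1.9122
G1 X-4.76 Y2.75 E2.1004

At z = 12.25 mm: the cube (footprint 28×7.5) is included at this height; the 14.5×15.5 cube at (2.5, 12.5) contributes its full rectangle; the cube at (-1, 5.5) (footprint 11×21.5) is included at this height; the cube at (6, 3) (footprint 25.5×25) is included at this height; Taking the first minus the rest: starting from the 28×7.5 cube, the 14.5×15.5 cube at (2.5, 12.5) misses the remaining region (no effect); the 11×21.5 cube at (-1, 5.5) partially overlaps it — only the 20.00 mm² overlap (of its 236.50 mm²) is removed, clipping the outline; the 25.5×25 cube at (6, 3) partially overlaps it — only the 91.00 mm² overlap (of its 637.50 mm²) is removed, clipping the outline — 1 connected region; (whole slice rotated 60° about Z — lengths, areas and connectivity unchanged). The outline is a single polygon with 6 vertices. Extrusion per mm of travel: 0.8 × 0.25 / (π × 1.425²) = 0.031351. Accumulating E over each segment gives final E = 2.1004.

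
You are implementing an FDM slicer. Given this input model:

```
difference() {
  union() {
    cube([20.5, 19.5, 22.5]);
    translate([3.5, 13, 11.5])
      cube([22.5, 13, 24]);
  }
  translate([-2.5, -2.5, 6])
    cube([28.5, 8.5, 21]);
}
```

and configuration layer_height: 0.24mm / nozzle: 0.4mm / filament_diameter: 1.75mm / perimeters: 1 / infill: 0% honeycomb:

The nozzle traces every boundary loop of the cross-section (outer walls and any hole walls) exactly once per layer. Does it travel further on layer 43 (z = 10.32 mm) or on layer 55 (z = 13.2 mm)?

Layer 43 (z = 10.32): the cube (footprint 20.5×19.5) is included at this height (perimeter 80.00 mm); the cube at (3.5, 13) is absent (z outside [11.5, 35.5]); Merging all regions: only the 20.5×19.5 cube is present, so the union is just that shape — boundary = 80.00 mm; the cube at (-2.5, -2.5) (footprint 28.5×8.5) is included at this height (perimeter 74.00 mm); Subtracting the remaining from the first: starting from that combined region, the 28.5×8.5 cube at (-2.5, -2.5) partially overlaps it — only the 123.00 mm² overlap (of its 242.25 mm²) is removed, clipping the outline — boundary = 68.00 mm. So its perimeter = 68.00 mm. Layer 55 (z = 13.2): the cube (footprint 20.5×19.5) is included at this height (perimeter 80.00 mm); the cube at (3.5, 13) is present — its section is the full 22.5×13 rectangle (perimeter 71.00 mm); Merging all regions: the regions partially overlap (shared area 110.50 mm²), so the edge portions inside another operand are dropped and the merged outline is re-measured after clipping — boundary = 104.00 mm; the cube at (-2.5, -2.5) is present — its section is the full 28.5×8.5 rectangle (perimeter 74.00 mm); Taking the first minus the rest: starting from the result so far, the 28.5×8.5 cube at (-2.5, -2.5) partially overlaps it — only the 123.00 mm² overlap (of its 242.25 mm²) is removed, clipping the outline — boundary = 92.00 mm. So its perimeter = 92.00 mm. Layer 55 is larger (92.00 vs 68.00 mm).

layer 55 (z = 13.2 mm)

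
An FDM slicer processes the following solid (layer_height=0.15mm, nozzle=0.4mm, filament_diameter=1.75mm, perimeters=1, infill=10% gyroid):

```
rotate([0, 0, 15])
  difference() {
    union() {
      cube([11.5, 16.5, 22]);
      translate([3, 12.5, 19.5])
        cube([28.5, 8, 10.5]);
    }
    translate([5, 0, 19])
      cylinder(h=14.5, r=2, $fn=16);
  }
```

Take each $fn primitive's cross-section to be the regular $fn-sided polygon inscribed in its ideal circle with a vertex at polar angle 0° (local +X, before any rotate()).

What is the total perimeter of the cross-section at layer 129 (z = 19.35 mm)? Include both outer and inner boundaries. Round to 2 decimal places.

58.24 mm

At z = 19.35 mm: the cube (footprint 11.5×16.5) is included at this height (perimeter 56.00 mm); the cube at (3, 12.5) is not intersected at this z (z outside [19.5, 30]); Taking the union: only the 11.5×16.5 cube is present, so the union is just that shape — boundary = 56.00 mm; the cylinder at (5, 0): section is a regular 16-gon, circumradius r=2 (perimeter = 2·16·2.000·sin(180°/16) = 12.49 mm); After the difference (first − rest): starting from that combined region, the r=2 cylinder at (5, 0) partially overlaps it — only the 6.12 mm² overlap (of its 12.25 mm²) is removed, clipping the outline — boundary = 58.24 mm; (rotated 15° about Z; rotation is an isometry so areas/perimeters/island counts are preserved). Overall, the cross-section is a single solid region. Total boundary length (outer) = 58.24 mm.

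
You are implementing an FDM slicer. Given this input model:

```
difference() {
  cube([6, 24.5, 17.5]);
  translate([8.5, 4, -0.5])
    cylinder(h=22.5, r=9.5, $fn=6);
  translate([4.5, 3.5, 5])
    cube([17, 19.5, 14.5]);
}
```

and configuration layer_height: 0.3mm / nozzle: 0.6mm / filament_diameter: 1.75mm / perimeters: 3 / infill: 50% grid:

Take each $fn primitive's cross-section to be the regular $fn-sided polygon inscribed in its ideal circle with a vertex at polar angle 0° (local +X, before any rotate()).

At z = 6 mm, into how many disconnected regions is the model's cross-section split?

At z = 6 mm: the cube is present — its section is the full 6×24.5 rectangle; the r=9.5 cylinder at (8.5, 4) gives a regular 6-gon of circumradius 9.5 (constant along its height); the cube at (4.5, 3.5) (footprint 17×19.5) is included at this height; After the difference (first − rest): starting from the 6×24.5 cube, the r=9.5 cylinder at (8.5, 4) partially overlaps it — only the 59.70 mm² overlap (of its 234.48 mm²) is removed, clipping the outline; the 17×19.5 cube at (4.5, 3.5) partially overlaps it — only the 16.16 mm² overlap (of its 331.50 mm²) is removed, clipping the outline — 2 connected regions. The result has 2 disconnected regions.

2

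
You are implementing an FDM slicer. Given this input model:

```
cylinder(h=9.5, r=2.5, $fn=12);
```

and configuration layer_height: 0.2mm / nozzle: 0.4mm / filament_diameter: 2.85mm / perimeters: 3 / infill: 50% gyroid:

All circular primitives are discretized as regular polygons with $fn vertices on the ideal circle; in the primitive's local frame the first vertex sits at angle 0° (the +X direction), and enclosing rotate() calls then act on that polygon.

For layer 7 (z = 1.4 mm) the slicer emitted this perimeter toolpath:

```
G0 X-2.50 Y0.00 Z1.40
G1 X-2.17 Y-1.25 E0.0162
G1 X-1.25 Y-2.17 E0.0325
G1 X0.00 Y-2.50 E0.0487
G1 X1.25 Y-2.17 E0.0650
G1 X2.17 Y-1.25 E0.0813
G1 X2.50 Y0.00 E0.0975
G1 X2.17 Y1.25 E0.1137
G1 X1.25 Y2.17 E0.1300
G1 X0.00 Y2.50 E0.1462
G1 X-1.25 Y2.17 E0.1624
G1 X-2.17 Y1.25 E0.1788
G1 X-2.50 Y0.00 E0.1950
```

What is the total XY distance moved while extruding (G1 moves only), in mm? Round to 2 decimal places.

Sum the Euclidean lengths of each G1 segment: total = 15.55 mm.

15.55 mm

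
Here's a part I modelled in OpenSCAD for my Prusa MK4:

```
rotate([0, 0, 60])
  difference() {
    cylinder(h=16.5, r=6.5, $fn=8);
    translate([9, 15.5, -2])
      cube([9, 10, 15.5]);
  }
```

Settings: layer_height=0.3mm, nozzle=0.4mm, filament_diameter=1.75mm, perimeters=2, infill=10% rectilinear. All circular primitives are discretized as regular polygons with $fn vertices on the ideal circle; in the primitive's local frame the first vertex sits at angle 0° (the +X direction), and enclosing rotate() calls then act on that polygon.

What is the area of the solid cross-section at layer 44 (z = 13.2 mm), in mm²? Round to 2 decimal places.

119.50 mm²

At z = 13.2 mm: the r=6.5 cylinder contributes a regular 8-gon of circumradius 6.5 (area = (8/2)·6.500²·sin(360°/8) = 119.50 mm²); the 9×10 cube at (9, 15.5) contributes its full rectangle (area 90.00 mm²); After the difference (first − rest): starting from the r=6.5 cylinder (119.50 mm²), the 9×10 cube at (9, 15.5) misses the remaining region (no effect) — area = 119.50 mm²; (whole slice rotated 60° about Z — lengths, areas and connectivity unchanged). Overall, the cross-section is a single solid region. Net area = 119.50 mm².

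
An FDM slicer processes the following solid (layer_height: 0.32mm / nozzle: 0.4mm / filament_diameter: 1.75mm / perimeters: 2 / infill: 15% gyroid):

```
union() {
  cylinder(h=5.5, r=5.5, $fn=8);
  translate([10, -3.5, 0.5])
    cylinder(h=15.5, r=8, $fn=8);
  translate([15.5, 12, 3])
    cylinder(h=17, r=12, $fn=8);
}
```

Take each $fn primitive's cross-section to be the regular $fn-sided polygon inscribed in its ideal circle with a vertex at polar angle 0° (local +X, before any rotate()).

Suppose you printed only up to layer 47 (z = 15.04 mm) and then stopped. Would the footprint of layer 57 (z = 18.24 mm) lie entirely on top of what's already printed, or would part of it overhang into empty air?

Compare the two slices. At z = 15.04: the cylinder is absent (z outside [0, 5.5]); the r=8 cylinder at (10, -3.5) contributes a regular 8-gon of circumradius 8 (area = (8/2)·8.000²·sin(360°/8) = 181.02 mm²); the cylinder at (15.5, 12): section is a regular 8-gon, circumradius r=12 (area = (8/2)·12.000²·sin(360°/8) = 407.29 mm²); Merging all regions: the regions partially overlap — summed areas 588.31 mm² minus the doubly-counted overlap 16.31 mm² gives 572.00 mm² — area = 572.00 mm². At z = 18.24: the cylinder is absent (z outside [0, 5.5]); the cylinder at (10, -3.5) does not reach this height (z outside [0.5, 16]); the r=12 cylinder at (15.5, 12) contributes a regular 8-gon of circumradius 12 (area = (8/2)·12.000²·sin(360°/8) = 407.29 mm²); Merging all regions: only the r=12 cylinder at (15.5, 12) is present, so the union is just that shape — area = 407.29 mm². Checking containment: the cross-section at z = 18.24 is a subset of the cross-section at z = 15.04.

entirely on top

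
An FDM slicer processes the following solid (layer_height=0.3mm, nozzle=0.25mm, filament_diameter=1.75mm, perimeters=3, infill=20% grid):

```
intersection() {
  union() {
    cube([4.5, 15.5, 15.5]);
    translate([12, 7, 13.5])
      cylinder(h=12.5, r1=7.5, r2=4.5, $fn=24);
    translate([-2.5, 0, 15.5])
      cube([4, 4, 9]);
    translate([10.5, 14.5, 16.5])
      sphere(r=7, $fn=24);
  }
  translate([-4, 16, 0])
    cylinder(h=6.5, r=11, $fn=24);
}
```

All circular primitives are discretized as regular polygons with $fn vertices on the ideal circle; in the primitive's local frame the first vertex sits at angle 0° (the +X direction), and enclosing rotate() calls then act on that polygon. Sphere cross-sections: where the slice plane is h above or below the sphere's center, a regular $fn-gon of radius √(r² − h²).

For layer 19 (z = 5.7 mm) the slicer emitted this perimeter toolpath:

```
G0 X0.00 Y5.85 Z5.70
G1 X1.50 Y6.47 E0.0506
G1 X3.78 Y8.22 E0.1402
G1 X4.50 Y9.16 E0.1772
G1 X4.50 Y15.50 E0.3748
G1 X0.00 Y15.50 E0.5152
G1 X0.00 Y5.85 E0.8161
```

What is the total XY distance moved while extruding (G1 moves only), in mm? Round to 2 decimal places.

26.17 mm

Sum the Euclidean lengths of each G1 segment: total = 26.17 mm.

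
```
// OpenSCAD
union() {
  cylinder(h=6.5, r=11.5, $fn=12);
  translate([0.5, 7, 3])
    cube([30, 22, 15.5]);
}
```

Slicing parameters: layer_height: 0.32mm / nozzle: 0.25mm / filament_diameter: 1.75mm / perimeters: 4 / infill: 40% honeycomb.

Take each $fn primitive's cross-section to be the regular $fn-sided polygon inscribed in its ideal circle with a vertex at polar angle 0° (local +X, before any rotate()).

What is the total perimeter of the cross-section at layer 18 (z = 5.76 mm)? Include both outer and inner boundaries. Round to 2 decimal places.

At z = 5.76 mm: the cylinder: section is a regular 12-gon, circumradius r=11.5 (perimeter = 2·12·11.500·sin(180°/12) = 71.43 mm); the cube at (0.5, 7) (footprint 30×22) is included at this height (perimeter 104.00 mm); Combining (union): the regions partially overlap (shared area 23.61 mm²), so the edge portions inside another operand are dropped and the merged outline is re-measured after clipping — boundary = 153.24 mm. Overall, the cross-section is a single solid region. Total boundary length (outer) = 153.24 mm.

153.24 mm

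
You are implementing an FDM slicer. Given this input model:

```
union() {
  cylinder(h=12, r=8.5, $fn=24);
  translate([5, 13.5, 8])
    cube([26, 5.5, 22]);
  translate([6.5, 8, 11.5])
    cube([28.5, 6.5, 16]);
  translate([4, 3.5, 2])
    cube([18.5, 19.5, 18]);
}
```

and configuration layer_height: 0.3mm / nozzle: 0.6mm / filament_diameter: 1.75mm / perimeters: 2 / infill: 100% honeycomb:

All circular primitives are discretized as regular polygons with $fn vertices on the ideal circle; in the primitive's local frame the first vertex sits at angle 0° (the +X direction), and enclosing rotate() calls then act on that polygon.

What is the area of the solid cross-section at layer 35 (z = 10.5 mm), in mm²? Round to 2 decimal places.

622.99 mm²

At z = 10.5 mm: the r=8.5 cylinder contributes a regular 24-gon of circumradius 8.5 (area = (24/2)·8.500²·sin(360°/24) = 224.40 mm²); the cube at (5, 13.5) (footprint 26×5.5) is included at this height (area 143.00 mm²); the cube at (6.5, 8) is not intersected at this z (z outside [11.5, 27.5]); the cube at (4, 3.5) (footprint 18.5×19.5) is included at this height (area 360.75 mm²); Taking the union: the regions partially overlap — summed areas 728.15 mm² minus the doubly-counted overlap 105.16 mm² gives 622.99 mm² — area = 622.99 mm². Overall, the cross-section is a single solid region. Net area = 622.99 mm².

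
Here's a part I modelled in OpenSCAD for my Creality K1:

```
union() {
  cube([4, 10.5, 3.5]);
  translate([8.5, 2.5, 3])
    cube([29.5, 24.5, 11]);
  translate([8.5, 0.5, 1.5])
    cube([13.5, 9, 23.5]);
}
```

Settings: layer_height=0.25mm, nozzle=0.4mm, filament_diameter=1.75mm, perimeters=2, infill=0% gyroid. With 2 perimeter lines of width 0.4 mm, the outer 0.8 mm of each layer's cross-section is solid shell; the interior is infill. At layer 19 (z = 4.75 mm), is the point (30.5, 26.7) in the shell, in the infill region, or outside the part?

shell

At z = 4.75 mm: the cube does not reach this height (z outside [0, 3.5]); the 29.5×24.5 cube at (8.5, 2.5) contributes its full rectangle; the cube at (8.5, 0.5) (footprint 13.5×9) is included at this height; Combining (union): the regions partially overlap (shared area 94.50 mm²), so overlapping operands fuse into one piece — 1 connected region. Overall, the cross-section is a single solid region. The nearest boundary edge runs (8.50, 27.00)→(38.00, 27.00); distance from the point to it = 0.30 mm. The point is inside the cross-section, 0.30 mm from the nearest boundary — within the 0.8 mm shell band (2 × 0.4).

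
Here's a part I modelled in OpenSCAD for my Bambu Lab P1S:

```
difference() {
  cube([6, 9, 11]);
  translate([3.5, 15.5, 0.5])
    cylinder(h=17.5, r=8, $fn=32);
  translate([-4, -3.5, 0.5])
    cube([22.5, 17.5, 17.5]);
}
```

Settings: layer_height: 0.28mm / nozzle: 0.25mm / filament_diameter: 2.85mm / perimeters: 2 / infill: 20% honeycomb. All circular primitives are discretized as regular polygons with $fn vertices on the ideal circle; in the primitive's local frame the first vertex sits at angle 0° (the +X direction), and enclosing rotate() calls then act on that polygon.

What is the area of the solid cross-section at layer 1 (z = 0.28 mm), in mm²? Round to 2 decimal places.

54.00 mm²

At z = 0.28 mm: the 6×9 cube contributes its full rectangle (area 54.00 mm²); the cylinder at (3.5, 15.5) does not reach this height (z outside [0.5, 18]); the cube at (-4, -3.5) is not intersected at this z (z outside [0.5, 18]); Taking the first minus the rest: none of the subtracted shapes is present at this height, so the 6×9 cube is unchanged — area = 54.00 mm². Overall, the cross-section is a single solid region. Net area = 54.00 mm².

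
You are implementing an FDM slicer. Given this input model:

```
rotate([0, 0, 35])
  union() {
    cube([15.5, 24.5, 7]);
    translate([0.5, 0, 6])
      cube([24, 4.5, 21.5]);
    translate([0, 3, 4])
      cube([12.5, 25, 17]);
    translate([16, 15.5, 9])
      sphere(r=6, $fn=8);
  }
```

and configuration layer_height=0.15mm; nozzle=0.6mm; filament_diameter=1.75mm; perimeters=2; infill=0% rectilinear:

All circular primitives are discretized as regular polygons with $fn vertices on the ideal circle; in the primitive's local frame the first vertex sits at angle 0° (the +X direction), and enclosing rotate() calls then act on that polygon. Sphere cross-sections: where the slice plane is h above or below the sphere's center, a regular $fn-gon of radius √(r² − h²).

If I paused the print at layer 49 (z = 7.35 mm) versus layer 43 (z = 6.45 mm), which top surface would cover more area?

layer 43 (z = 6.45 mm)

Layer 49 (z = 7.35): the cube is absent (z outside [0, 7]); the cube at (0.5, 0) is present — its section is the full 24×4.5 rectangle (area 108.00 mm²); the cube at (0, 3) is present — its section is the full 12.5×25 rectangle (area 312.50 mm²); the r=6 sphere at (16, 15.5) slices to a regular 8-gon of circumradius 5.769 (√(r²−h²) with h=1.65 from center) (area = (8/2)·5.769²·sin(360°/8) = 94.12 mm²); Taking the union: the regions partially overlap — summed areas 514.62 mm² minus the doubly-counted overlap 29.75 mm² gives 484.87 mm² — area = 484.87 mm²; (whole slice rotated 35° about Z — lengths, areas and connectivity unchanged). So its area = 484.87 mm². Layer 43 (z = 6.45): the cube is present — its section is the full 15.5×24.5 rectangle (area 379.75 mm²); the cube at (0.5, 0) (footprint 24×4.5) is included at this height (area 108.00 mm²); the cube at (0, 3) is present — its section is the full 12.5×25 rectangle (area 312.50 mm²); the r=6 sphere at (16, 15.5) slices to a regular 8-gon of circumradius 5.431 (√(r²−h²) with h=2.55 from center) (area = (8/2)·5.431²·sin(360°/8) = 83.43 mm²); Combining (union): the regions partially overlap — summed areas 883.68 mm² minus the doubly-counted overlap 372.64 mm² gives 511.04 mm² — area = 511.04 mm²; (rotated 35° about Z; rotation is an isometry so areas/perimeters/island counts are preserved). So its area = 511.04 mm². Layer 43 is larger (511.04 vs 484.87 mm²).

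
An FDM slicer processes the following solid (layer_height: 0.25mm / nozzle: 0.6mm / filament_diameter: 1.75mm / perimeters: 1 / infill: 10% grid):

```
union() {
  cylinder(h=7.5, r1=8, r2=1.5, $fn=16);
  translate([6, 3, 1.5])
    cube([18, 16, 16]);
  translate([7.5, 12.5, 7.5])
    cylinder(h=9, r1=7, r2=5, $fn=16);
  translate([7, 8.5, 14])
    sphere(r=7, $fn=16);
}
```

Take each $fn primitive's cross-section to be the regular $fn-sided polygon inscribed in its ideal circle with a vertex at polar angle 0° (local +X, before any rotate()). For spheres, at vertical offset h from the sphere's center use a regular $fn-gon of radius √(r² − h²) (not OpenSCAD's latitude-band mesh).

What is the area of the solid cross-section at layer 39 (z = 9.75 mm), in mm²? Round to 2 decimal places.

347.57 mm²

At z = 9.75 mm: the cone does not reach this height (z outside [0, 7.5]); the cube at (6, 3) (footprint 18×16) is included at this height (area 288.00 mm²); the cone at (7.5, 12.5) contributes a regular 16-gon of circumradius 6.500 (interpolated between r1=7 and r2=5 at t=0.250) (area = (16/2)·6.500²·sin(360°/16) = 129.35 mm²); the sphere at (7, 8.5): section is a regular 16-gon, circumradius = √(r²−h²) = √(7²−4.25²) = 5.562 (area = (16/2)·5.562²·sin(360°/16) = 94.71 mm²); Combining (union): the regions partially overlap — summed areas 512.06 mm² minus the doubly-counted overlap 164.49 mm² gives 347.57 mm² — area = 347.57 mm². Overall, the cross-section is a single solid region. Net area = 347.57 mm².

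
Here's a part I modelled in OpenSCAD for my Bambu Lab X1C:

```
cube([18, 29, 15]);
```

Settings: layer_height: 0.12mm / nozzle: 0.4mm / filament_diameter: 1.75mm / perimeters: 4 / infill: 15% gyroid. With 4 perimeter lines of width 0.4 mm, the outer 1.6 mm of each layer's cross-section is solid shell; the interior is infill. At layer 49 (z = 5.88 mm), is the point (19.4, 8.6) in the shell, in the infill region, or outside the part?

At z = 5.88 mm: the 18×29 cube contributes its full rectangle. Overall, the cross-section is a single solid region. The nearest boundary edge runs (18.00, 0.00)→(18.00, 29.00); distance from the point to it = 1.40 mm. The point is not inside any of the regions above, so it lies outside the cross-section (1.40 mm from the nearest boundary).

outside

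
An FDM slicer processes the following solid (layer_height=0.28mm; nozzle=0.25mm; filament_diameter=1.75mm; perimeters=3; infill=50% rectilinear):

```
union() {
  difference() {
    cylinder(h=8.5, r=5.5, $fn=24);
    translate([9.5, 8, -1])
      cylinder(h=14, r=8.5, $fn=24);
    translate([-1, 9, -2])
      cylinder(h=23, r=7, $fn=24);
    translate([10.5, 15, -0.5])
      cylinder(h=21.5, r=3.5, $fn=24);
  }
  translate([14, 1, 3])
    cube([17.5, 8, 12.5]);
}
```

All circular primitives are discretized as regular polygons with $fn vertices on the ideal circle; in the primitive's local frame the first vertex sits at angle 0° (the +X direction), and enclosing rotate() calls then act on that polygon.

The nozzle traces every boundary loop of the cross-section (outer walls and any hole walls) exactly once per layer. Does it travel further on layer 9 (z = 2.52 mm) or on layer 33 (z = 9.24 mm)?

Layer 9 (z = 2.52): the r=5.5 cylinder gives a regular 24-gon of circumradius 5.5 (constant along its height) (perimeter = 2·24·5.500·sin(180°/24) = 34.46 mm); the r=8.5 cylinder at (9.5, 8) contributes a regular 24-gon of circumradius 8.5 (perimeter = 2·24·8.500·sin(180°/24) = 53.25 mm); the cylinder at (-1, 9): section is a regular 24-gon, circumradius r=7 (perimeter = 2·24·7.000·sin(180°/24) = 43.86 mm); the cylinder at (10.5, 15): section is a regular 24-gon, circumradius r=3.5 (perimeter = 2·24·3.500·sin(180°/24) = 21.93 mm); Subtracting the remaining from the first: starting from the r=5.5 cylinder, the r=8.5 cylinder at (9.5, 8) partially overlaps it — only the 6.18 mm² overlap (of its 224.40 mm²) is removed, clipping the outline; the r=7 cylinder at (-1, 9) partially overlaps it — only the 17.31 mm² overlap (of its 152.19 mm²) is removed, clipping the outline; the r=3.5 cylinder at (10.5, 15) misses the remaining region (no effect) — boundary = 32.36 mm; the cube at (14, 1) does not reach this height (z outside [3, 15.5]); Merging all regions: only the result so far is present, so the union is just that shape — boundary = 32.36 mm. So its perimeter = 32.36 mm. Layer 33 (z = 9.24): the cylinder is absent (z outside [0, 8.5]); the r=8.5 cylinder at (9.5, 8) gives a regular 24-gon of circumradius 8.5 (constant along its height) (perimeter = 2·24·8.500·sin(180°/24) = 53.25 mm); the cylinder at (-1, 9): section is a regular 24-gon, circumradius r=7 (perimeter = 2·24·7.000·sin(180°/24) = 43.86 mm); the r=3.5 cylinder at (10.5, 15) contributes a regular 24-gon of circumradius 3.5 (perimeter = 2·24·3.500·sin(180°/24) = 21.93 mm); Subtracting the remaining from the first: the first operand is absent here, so nothing remains; the cube at (14, 1) (footprint 17.5×8) is included at this height (perimeter 51.00 mm); Taking the union: only the 17.5×8 cube at (14, 1) is present, so the union is just that shape — boundary = 51.00 mm. So its perimeter = 51.00 mm. Layer 33 is larger (51.00 vs 32.36 mm).

layer 33 (z = 9.24 mm)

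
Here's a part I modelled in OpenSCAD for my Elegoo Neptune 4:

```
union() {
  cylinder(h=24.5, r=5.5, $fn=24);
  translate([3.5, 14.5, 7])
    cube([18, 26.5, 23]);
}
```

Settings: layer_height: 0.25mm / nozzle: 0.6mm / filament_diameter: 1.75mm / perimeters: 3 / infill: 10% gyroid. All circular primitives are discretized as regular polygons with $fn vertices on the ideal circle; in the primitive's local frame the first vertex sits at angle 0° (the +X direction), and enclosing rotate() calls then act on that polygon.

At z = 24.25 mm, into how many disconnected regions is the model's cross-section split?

At z = 24.25 mm: the cylinder: section is a regular 24-gon, circumradius r=5.5; the cube at (3.5, 14.5) is present — its section is the full 18×26.5 rectangle; Taking the union: the 2 present regions are separate (no shared area or edge), so areas and boundary lengths simply add and each stays a separate island — 2 connected regions. The result has 2 disconnected regions.

2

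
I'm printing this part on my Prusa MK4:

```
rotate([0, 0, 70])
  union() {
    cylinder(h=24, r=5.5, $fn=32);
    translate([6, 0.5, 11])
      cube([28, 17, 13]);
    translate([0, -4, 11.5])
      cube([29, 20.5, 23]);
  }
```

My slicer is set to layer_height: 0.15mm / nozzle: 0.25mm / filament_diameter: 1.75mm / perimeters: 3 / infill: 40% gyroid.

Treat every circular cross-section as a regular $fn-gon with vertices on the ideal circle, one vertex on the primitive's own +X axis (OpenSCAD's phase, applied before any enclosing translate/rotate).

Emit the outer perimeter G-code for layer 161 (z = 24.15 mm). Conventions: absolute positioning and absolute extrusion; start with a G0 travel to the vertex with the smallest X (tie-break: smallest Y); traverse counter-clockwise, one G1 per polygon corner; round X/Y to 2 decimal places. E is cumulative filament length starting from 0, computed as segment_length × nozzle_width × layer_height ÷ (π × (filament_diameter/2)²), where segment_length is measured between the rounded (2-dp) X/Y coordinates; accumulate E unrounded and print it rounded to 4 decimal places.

G0 X-15.50 Y5.64 Z24.15
G1 X3.76 Y-1.37 E0.3195
G1 X13.68 Y25.88 E0.7717
G1 X-5.59 Y32.89 E1.0914
G1 X-15.50 Y5.64 E1.5434

At z = 24.15 mm: the cylinder is absent (z outside [0, 24]); the cube at (6, 0.5) is absent (z outside [11, 24]); the cube at (0, -4) (footprint 29×20.5) is included at this height; Merging all regions: only the 29×20.5 cube at (0, -4) is present, so the union is just that shape — 1 connected region; (rotated 70° about Z; rotation is an isometry so areas/perimeters/island counts are preserved). The outline is a single polygon with 4 vertices. Extrusion per mm of travel: 0.25 × 0.15 / (π × 0.875²) = 0.015591. Accumulating E over each segment gives final E = 1.5434.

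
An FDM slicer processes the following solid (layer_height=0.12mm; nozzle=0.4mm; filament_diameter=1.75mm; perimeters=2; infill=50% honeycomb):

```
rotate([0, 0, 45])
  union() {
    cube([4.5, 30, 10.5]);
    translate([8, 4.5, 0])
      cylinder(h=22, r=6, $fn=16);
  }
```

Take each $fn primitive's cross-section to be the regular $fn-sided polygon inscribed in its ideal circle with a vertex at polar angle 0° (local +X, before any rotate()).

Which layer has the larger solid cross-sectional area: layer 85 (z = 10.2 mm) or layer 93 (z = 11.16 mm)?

Layer 85 (z = 10.2): the 4.5×30 cube contributes its full rectangle (area 135.00 mm²); the cylinder at (8, 4.5): section is a regular 16-gon, circumradius r=6 (area = (16/2)·6.000²·sin(360°/16) = 110.21 mm²); Merging all regions: the regions partially overlap — summed areas 245.21 mm² minus the doubly-counted overlap 16.18 mm² gives 229.03 mm² — area = 229.03 mm²; (whole slice rotated 45° about Z — lengths, areas and connectivity unchanged). So its area = 229.03 mm². Layer 93 (z = 11.16): the cube is absent (z outside [0, 10.5]); the r=6 cylinder at (8, 4.5) contributes a regular 16-gon of circumradius 6 (area = (16/2)·6.000²·sin(360°/16) = 110.21 mm²); Combining (union): only the r=6 cylinder at (8, 4.5) is present, so the union is just that shape — area = 110.21 mm²; (whole slice rotated 45° about Z — lengths, areas and connectivity unchanged). So its area = 110.21 mm². Layer 85 is larger (229.03 vs 110.21 mm²).

layer 85 (z = 10.2 mm)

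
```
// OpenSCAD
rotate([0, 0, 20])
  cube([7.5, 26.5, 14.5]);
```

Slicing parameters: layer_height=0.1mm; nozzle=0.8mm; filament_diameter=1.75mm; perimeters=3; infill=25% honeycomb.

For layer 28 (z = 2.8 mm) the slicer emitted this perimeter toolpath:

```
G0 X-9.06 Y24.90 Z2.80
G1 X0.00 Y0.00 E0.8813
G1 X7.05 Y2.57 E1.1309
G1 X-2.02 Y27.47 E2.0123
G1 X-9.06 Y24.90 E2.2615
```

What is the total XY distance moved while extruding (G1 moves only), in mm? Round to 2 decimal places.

Sum the Euclidean lengths of each G1 segment: total = 68.00 mm.

68.00 mm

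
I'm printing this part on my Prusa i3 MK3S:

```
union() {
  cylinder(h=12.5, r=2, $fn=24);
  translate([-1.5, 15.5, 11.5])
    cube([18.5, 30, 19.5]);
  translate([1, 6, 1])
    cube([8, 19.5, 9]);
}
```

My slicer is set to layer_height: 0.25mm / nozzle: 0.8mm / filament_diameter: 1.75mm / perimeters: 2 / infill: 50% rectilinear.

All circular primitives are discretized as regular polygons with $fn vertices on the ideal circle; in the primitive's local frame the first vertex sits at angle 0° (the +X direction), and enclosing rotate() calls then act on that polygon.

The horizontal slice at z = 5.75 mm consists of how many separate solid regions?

At z = 5.75 mm: the r=2 cylinder contributes a regular 24-gon of circumradius 2; the cube at (-1.5, 15.5) does not reach this height (z outside [11.5, 31]); the cube at (1, 6) is present — its section is the full 8×19.5 rectangle; Merging all regions: the 2 present regions are separate (no shared area or edge), so areas and boundary lengths simply add and each stays a separate island — 2 connected regions. The result has 2 disconnected regions.

2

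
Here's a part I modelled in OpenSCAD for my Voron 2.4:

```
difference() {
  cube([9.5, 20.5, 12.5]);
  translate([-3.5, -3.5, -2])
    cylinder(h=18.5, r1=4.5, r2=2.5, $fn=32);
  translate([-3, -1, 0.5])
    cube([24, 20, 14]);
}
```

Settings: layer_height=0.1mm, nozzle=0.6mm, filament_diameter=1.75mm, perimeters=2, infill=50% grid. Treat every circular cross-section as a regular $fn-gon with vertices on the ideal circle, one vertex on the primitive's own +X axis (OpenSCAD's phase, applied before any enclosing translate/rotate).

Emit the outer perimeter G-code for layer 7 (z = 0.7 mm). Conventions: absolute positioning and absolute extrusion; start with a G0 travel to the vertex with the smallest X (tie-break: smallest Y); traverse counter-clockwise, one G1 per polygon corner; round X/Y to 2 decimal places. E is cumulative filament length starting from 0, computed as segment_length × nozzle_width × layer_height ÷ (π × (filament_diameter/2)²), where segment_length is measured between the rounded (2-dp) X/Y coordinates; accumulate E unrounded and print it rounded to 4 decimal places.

At z = 0.7 mm: the 9.5×20.5 cube contributes its full rectangle; the cone at (-3.5, -3.5): at t=0.146 of its height the radius interpolates to r₁+(r₂−r₁)t = 4.208, giving a regular 32-gon of that circumradius; the cube at (-3, -1) is present — its section is the full 24×20 rectangle; Taking the first minus the rest: starting from the 9.5×20.5 cube, the cone at (-3.5, -3.5) misses the remaining region (no effect); the 24×20 cube at (-3, -1) partially overlaps it — only the 180.50 mm² overlap (of its 480.00 mm²) is removed, clipping the outline — 1 connected region. The outline is a single polygon with 4 vertices. Extrusion per mm of travel: 0.6 × 0.1 / (π × 0.875²) = 0.024945. Accumulating E over each segment gives final E = 0.5488.

G0 X0.00 Y19.00 Z0.70
G1 X9.50 Y19.00 E0.2370
G1 X9.50 Y20.50 E0.2744
G1 X0.00 Y20.50 E0.5114
G1 X0.00 Y19.00 E0.5488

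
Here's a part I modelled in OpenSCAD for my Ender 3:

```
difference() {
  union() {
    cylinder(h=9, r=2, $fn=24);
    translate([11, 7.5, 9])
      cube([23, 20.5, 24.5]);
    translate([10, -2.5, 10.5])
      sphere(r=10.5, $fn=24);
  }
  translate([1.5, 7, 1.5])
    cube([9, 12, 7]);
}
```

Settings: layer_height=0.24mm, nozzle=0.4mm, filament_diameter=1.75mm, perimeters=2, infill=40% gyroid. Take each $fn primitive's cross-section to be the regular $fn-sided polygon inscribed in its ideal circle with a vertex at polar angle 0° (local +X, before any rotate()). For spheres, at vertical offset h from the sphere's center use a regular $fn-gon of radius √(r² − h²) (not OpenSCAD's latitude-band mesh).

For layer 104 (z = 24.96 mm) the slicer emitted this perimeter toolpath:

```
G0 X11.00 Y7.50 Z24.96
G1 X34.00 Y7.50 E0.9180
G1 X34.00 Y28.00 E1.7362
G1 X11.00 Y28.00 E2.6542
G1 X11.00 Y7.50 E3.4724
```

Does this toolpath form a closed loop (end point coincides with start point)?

Start point (G0): (11.00, 7.50). End point (last G1): the path returns to the start — closed.

yes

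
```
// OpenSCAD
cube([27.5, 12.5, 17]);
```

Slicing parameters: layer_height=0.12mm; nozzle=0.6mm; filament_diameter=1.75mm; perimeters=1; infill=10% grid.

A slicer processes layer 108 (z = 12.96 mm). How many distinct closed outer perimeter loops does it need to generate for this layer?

1

At z = 12.96 mm: the cube is present — its section is the full 27.5×12.5 rectangle. The result has 1 disconnected region.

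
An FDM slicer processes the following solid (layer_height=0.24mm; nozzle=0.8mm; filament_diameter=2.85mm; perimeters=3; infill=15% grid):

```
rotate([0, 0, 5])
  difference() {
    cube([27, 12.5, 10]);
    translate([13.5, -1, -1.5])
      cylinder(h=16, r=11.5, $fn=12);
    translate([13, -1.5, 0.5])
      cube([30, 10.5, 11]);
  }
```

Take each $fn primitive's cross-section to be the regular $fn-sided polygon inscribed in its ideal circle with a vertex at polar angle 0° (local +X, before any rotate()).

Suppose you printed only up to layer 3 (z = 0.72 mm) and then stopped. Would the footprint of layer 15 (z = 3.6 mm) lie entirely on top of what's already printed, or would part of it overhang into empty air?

Compare the two slices. At z = 0.72: the 27×12.5 cube contributes its full rectangle (area 337.50 mm²); the cylinder at (13.5, -1): section is a regular 12-gon, circumradius r=11.5 (area = (12/2)·11.500²·sin(360°/12) = 396.75 mm²); the 30×10.5 cube at (13, -1.5) contributes its full rectangle (area 315.00 mm²); Subtracting the remaining from the first: starting from the 27×12.5 cube (337.50 mm²), the r=11.5 cylinder at (13.5, -1) partially overlaps it — only the 175.64 mm² overlap (of its 396.75 mm²) is removed, clipping the outline; the 30×10.5 cube at (13, -1.5) partially overlaps it — only the 37.88 mm² overlap (of its 315.00 mm²) is removed, clipping the outline — area = 123.98 mm²; (whole slice rotated 5° about Z — lengths, areas and connectivity unchanged). At z = 3.6: the 27×12.5 cube contributes its full rectangle (area 337.50 mm²); the r=11.5 cylinder at (13.5, -1) contributes a regular 12-gon of circumradius 11.5 (area = (12/2)·11.500²·sin(360°/12) = 396.75 mm²); the cube at (13, -1.5) (footprint 30×10.5) is included at this height (area 315.00 mm²); After the difference (first − rest): starting from the 27×12.5 cube (337.50 mm²), the r=11.5 cylinder at (13.5, -1) partially overlaps it — only the 175.64 mm² overlap (of its 396.75 mm²) is removed, clipping the outline; the 30×10.5 cube at (13, -1.5) partially overlaps it — only the 37.88 mm² overlap (of its 315.00 mm²) is removed, clipping the outline — area = 123.98 mm²; (rotated 5° about Z; rotation is an isometry so areas/perimeters/island counts are preserved). Checking containment: the cross-section at z = 3.6 is a subset of the cross-section at z = 0.72.

entirely on top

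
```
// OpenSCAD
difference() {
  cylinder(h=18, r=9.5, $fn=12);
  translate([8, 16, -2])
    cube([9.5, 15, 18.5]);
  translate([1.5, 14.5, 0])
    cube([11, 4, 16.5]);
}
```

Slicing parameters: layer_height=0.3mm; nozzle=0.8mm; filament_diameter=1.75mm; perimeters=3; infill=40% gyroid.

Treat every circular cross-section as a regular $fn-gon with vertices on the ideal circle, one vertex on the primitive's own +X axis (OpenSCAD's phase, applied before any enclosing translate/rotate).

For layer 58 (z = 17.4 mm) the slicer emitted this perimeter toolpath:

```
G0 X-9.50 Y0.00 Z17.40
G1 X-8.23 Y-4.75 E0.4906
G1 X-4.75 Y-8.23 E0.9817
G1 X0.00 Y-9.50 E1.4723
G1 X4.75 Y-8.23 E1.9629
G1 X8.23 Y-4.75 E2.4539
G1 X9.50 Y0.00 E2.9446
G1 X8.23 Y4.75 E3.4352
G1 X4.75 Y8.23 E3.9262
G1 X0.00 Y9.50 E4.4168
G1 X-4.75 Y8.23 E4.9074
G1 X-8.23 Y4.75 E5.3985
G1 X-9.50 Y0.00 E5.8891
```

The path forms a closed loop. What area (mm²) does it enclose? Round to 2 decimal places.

Apply the shoelace formula to the sequence of (X, Y) vertices; enclosed area = 270.84 mm².

270.84 mm²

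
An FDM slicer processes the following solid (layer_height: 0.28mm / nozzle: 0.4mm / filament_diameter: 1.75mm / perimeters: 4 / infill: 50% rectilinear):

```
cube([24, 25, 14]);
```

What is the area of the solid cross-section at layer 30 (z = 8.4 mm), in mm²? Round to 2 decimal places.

600.00 mm²

At z = 8.4 mm: the 24×25 cube contributes its full rectangle (area 600.00 mm²). Overall, the cross-section is a single solid region. Net area = 600.00 mm².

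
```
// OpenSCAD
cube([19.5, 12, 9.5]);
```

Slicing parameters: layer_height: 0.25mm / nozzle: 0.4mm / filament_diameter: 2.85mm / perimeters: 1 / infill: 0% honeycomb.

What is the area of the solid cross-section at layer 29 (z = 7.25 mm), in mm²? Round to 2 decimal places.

At z = 7.25 mm: the cube (footprint 19.5×12) is included at this height (area 234.00 mm²). Overall, the cross-section is a single solid region. Net area = 234.00 mm².

234.00 mm²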